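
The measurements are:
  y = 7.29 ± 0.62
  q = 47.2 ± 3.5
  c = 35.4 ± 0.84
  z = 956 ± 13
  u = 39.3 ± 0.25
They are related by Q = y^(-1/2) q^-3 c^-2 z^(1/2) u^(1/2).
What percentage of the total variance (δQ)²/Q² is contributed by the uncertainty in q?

92.3%

(δQ/Q)² = (−½·δy/y)² + (-3·δq/q)² + (-2·δc/c)² + (½·δz/z)² + (½·δu/u)²
  y term: (-0.5×0.0850)² = 0.00181
  q term: (-3×0.0742)² = 0.0495
  c term: (-2×0.0237)² = 0.00225
  z term: (0.5×0.0136)² = 4.62e-05
  u term: (0.5×0.00636)² = 1.01e-05
Total = 0.0536. Share from q = 0.0495/0.0536 = 0.923.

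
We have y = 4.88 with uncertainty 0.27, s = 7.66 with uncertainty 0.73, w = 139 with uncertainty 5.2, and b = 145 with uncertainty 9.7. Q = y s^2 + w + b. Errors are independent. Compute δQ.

Let p = y·s^2 = 286. δp/p = √((1·δy/y)² + (2·δs/s)²) = √(0.00306 + 0.0363) = 0.198, so δp = 56.8.
Q = p + w + b: δQ = √(δp² + δw² + δb²) = √(3230 + 27.0 + 94.1) = 57.9

57.9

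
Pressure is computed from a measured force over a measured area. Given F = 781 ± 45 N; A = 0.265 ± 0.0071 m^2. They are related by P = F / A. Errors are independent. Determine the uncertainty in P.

For a monomial P ∝ F, A^-1, fractional errors add in quadrature:
  (1·δF/F)² = (1×0.0576)² = 0.00332;  (-1·δA/A)² = (-1×0.0268)² = 0.000718
δP/P = √(0.00404) = 0.0635
P = 2950 Pa, so δP = 0.0635 × 2950 = 187 Pa.

187 Pa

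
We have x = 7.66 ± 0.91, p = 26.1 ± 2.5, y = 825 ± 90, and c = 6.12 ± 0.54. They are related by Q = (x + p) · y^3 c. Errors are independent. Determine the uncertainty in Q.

4.04e+10

Let u = x + p = 33.8. δu = √(δx² + δp²) = √(0.828 + 6.25) = 2.66, so δu/u = 0.0788.
Q is then a monomial in u, y, c:
δQ/Q = √((δu/u)² + (3·δy/y)² + (1·δc/c)²) = √(0.00621 + 0.107 + 0.00779) = 0.348
Q = 1.16e+11, so δQ = 0.348 × 1.16e+11 = 4.04e+10.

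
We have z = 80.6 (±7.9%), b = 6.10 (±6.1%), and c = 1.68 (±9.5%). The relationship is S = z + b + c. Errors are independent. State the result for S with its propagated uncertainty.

Absolute uncertainties add in quadrature for a linear combination:
  (δz)² = 40.5;  (δb)² = 0.138;  (δc)² = 0.0255
δS = √(40.7) = 6.38
S = 88.4.

88.4 ± 6.38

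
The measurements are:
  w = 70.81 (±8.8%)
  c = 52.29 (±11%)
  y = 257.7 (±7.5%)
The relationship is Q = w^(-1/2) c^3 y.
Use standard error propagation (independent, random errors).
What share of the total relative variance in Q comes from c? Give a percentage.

93.5%

(δQ/Q)² = (−½·δw/w)² + (3·δc/c)² + (1·δy/y)²
  w term: (-0.5×0.0880)² = 0.00194
  c term: (3×0.110)² = 0.109
  y term: (1×0.0750)² = 0.00562
Total = 0.116. Share from c = 0.109/0.116 = 0.935.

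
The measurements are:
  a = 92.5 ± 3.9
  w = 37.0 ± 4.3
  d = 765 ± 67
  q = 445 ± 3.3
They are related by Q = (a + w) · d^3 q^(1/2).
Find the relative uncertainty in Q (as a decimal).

0.267

Let u = a + w = 130. δu = √(δa² + δw²) = √(15.2 + 18.5) = 5.81, so δu/u = 0.0448.
Q is then a monomial in u, d, q:
δQ/Q = √((δu/u)² + (3·δd/d)² + (½·δq/q)²) = √(0.00201 + 0.0690 + 1.37e-05) = 0.267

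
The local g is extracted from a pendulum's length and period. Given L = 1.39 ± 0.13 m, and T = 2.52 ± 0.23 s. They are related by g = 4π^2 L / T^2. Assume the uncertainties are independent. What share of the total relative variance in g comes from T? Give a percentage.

79.2%

(δg/g)² = (1·δL/L)² + (-2·δT/T)²
  L term: (1×0.0935)² = 0.00875
  T term: (-2×0.0913)² = 0.0333
Total = 0.0421. Share from T = 0.0333/0.0421 = 0.792.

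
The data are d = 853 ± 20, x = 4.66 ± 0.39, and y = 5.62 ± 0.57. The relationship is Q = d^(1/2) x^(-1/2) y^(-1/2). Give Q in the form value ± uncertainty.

For a monomial Q ∝ d^(1/2), x^(-1/2), y^(-1/2), fractional errors add in quadrature:
  (½·δd/d)² = (0.5×0.0234)² = 0.000137;  (−½·δx/x)² = (-0.5×0.0837)² = 0.00175;  (−½·δy/y)² = (-0.5×0.101)² = 0.00257
δQ/Q = √(0.00446) = 0.0668
Q = 5.71, so δQ = 0.0668 × 5.71 = 0.381.

5.71 ± 0.381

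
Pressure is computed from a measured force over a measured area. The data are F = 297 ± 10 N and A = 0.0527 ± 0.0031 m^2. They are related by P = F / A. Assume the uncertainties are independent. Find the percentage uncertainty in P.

Relative error in a monomial: (δP/P)² = Σ (nᵢ · δxᵢ/xᵢ)².
  (1·δF/F)² = (1×0.0337)² = 0.00113;  (-1·δA/A)² = (-1×0.0588)² = 0.00346
δP/P = √(0.00459) = 0.0678

6.78%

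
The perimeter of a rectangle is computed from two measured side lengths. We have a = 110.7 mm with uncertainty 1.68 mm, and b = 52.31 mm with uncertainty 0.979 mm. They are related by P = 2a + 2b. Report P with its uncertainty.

326.0 ± 3.89 mm

Absolute uncertainties add in quadrature for a linear combination:
  (2·δa)² = 11.3;  (2·δb)² = 3.83
δP = √(15.1) = 3.89 mm
P = 326.0 mm.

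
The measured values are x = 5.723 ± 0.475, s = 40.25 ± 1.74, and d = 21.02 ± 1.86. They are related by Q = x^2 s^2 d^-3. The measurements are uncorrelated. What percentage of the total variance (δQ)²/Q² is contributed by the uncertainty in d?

(δQ/Q)² = (2·δx/x)² + (2·δs/s)² + (-3·δd/d)²
  x term: (2×0.0830)² = 0.0276
  s term: (2×0.0432)² = 0.00748
  d term: (-3×0.0885)² = 0.0705
Total = 0.106. Share from d = 0.0705/0.106 = 0.668.

66.8%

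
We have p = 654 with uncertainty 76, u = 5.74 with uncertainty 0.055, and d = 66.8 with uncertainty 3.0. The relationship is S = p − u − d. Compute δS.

76.1

For a sum/difference, combine absolute errors in quadrature:
  (δp)² = 5780;  (δu)² = 0.00302;  (δd)² = 9.00
δS = √(5790) = 76.1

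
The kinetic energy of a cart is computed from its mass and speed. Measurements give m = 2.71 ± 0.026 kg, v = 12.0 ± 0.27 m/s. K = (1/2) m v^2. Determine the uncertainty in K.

Products/powers → add relative errors in quadrature, weighted by exponent:
  (1·δm/m)² = (1×0.00959)² = 9.2e-05;  (2·δv/v)² = (2×0.0225)² = 0.00203
δK/K = √(0.00212) = 0.0460
K = 195 J, so δK = 0.0460 × 195 = 8.98 J.

8.98 J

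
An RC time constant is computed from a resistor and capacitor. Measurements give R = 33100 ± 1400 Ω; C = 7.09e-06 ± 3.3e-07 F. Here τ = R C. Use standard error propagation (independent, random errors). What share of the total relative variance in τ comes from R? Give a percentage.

45.2%

(δτ/τ)² = (1·δR/R)² + (1·δC/C)²
  R term: (1×0.0423)² = 0.00179
  C term: (1×0.0465)² = 0.00217
Total = 0.00396. Share from R = 0.00179/0.00396 = 0.452.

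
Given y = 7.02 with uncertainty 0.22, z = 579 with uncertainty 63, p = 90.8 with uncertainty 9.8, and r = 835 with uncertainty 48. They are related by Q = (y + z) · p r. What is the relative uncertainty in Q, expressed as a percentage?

16.3%

Let u = y + z = 586. δu = √(δy² + δz²) = √(0.0484 + 3970) = 63.0, so δu/u = 0.108.
Q is then a monomial in u, p, r:
δQ/Q = √((δu/u)² + (1·δp/p)² + (1·δr/r)²) = √(0.0116 + 0.0116 + 0.00330) = 0.163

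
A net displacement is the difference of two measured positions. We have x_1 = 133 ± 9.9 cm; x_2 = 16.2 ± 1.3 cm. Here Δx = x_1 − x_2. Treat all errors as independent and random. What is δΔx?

9.98 cm

For a sum/difference, combine absolute errors in quadrature:
  (δx_1)² = 98.0;  (δx_2)² = 1.69
δΔx = √(99.7) = 9.98 cm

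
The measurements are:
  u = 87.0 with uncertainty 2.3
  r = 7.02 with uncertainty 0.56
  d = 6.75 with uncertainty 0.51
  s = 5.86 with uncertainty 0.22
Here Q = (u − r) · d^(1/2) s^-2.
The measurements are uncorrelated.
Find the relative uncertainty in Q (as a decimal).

Let w = u − r = 80.0. δw = √(δu² + δr²) = √(5.29 + 0.314) = 2.37, so δw/w = 0.0296.
Q is then a monomial in w, d, s:
δQ/Q = √((δw/w)² + (½·δd/d)² + (-2·δs/s)²) = √(0.000876 + 0.00143 + 0.00564) = 0.0891

0.0891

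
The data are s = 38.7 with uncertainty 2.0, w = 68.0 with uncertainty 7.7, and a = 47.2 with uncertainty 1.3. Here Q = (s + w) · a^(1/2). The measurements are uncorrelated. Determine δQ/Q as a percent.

7.58%

Let u = s + w = 107. δu = √(δs² + δw²) = √(4.00 + 59.3) = 7.96, so δu/u = 0.0746.
Q is then a monomial in u, a:
δQ/Q = √((δu/u)² + (½·δa/a)²) = √(0.00556 + 0.000190) = 0.0758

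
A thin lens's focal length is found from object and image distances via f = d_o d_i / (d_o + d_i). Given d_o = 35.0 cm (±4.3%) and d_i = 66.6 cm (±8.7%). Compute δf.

∂f/∂d_o = (d_i/(d_o+d_i))² = 0.430;  ∂f/∂d_i = (d_o/(d_o+d_i))² = 0.119
δf = √((∂f/∂d_o · δd_o)² + (∂f/∂d_i · δd_i)²) = √(0.418 + 0.473) = 0.944 cm

0.944 cm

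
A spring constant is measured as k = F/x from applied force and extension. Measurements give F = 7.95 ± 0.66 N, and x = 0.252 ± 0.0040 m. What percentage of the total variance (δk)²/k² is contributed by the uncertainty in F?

(δk/k)² = (1·δF/F)² + (-1·δx/x)²
  F term: (1×0.0830)² = 0.00689
  x term: (-1×0.0159)² = 0.000252
Total = 0.00714. Share from F = 0.00689/0.00714 = 0.965.

96.5%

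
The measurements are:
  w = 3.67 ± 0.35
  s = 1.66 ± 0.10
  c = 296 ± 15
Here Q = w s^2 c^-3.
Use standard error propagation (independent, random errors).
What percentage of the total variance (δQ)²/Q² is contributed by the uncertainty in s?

31.1%

(δQ/Q)² = (1·δw/w)² + (2·δs/s)² + (-3·δc/c)²
  w term: (1×0.0954)² = 0.00910
  s term: (2×0.0602)² = 0.0145
  c term: (-3×0.0507)² = 0.0231
Total = 0.0467. Share from s = 0.0145/0.0467 = 0.311.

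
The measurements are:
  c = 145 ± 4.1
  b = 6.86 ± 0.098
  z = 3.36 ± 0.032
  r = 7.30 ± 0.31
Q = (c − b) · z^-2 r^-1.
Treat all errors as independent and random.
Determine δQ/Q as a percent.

5.52%

Let u = c − b = 138. δu = √(δc² + δb²) = √(16.8 + 0.00960) = 4.10, so δu/u = 0.0297.
Q is then a monomial in u, z, r:
δQ/Q = √((δu/u)² + (-2·δz/z)² + (-1·δr/r)²) = √(0.000881 + 0.000363 + 0.00180) = 0.0552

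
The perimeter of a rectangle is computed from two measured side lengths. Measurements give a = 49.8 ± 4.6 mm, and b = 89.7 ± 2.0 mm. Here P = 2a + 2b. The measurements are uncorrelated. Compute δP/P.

Sums and differences: (δP)² = Σ (cᵢ δxᵢ)².
  (2·δa)² = 84.6;  (2·δb)² = 16.0
δP = √(101) = 10.0 mm
P = 279 mm, so δP/P = 10.0/279 = 0.0360.

0.0360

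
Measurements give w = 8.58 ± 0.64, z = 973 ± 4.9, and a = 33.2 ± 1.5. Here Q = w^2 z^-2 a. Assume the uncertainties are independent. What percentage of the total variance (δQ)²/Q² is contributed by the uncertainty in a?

8.37%

(δQ/Q)² = (2·δw/w)² + (-2·δz/z)² + (1·δa/a)²
  w term: (2×0.0746)² = 0.0223
  z term: (-2×0.00504)² = 0.000101
  a term: (1×0.0452)² = 0.00204
Total = 0.0244. Share from a = 0.00204/0.0244 = 0.0837.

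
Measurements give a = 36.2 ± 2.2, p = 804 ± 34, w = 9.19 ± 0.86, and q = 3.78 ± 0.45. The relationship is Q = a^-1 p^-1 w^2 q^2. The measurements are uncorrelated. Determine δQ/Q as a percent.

For a monomial Q ∝ a^-1, p^-1, w^2, q^2, fractional errors add in quadrature:
  (-1·δa/a)² = (-1×0.0608)² = 0.00369;  (-1·δp/p)² = (-1×0.0423)² = 0.00179;  (2·δw/w)² = (2×0.0936)² = 0.0350;  (2·δq/q)² = (2×0.119)² = 0.0567
δQ/Q = √(0.0972) = 0.312

31.2%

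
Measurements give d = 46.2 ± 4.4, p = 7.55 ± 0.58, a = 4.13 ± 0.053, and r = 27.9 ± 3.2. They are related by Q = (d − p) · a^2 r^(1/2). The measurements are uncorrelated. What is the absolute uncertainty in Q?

Let u = d − p = 38.7. δu = √(δd² + δp²) = √(19.4 + 0.336) = 4.44, so δu/u = 0.115.
Q is then a monomial in u, a, r:
δQ/Q = √((δu/u)² + (2·δa/a)² + (½·δr/r)²) = √(0.0132 + 0.000659 + 0.00329) = 0.131
Q = 3480, so δQ = 0.131 × 3480 = 456.

456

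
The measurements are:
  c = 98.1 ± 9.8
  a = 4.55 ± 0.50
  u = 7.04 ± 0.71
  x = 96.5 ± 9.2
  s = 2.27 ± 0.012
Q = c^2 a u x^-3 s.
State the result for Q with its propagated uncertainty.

0.779 ± 0.295

Products/powers → add relative errors in quadrature, weighted by exponent:
  (2·δc/c)² = (2×0.0999)² = 0.0399;  (1·δa/a)² = (1×0.110)² = 0.0121;  (1·δu/u)² = (1×0.101)² = 0.0102;  (-3·δx/x)² = (-3×0.0953)² = 0.0818;  (1·δs/s)² = (1×0.00529)² = 2.79e-05
δQ/Q = √(0.144) = 0.379
Q = 0.779, so δQ = 0.379 × 0.779 = 0.295.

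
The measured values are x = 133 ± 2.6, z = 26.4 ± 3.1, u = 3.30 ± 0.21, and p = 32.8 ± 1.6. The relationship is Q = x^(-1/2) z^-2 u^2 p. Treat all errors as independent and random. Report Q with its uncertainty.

Q is a product of powers, so relative uncertainties combine in quadrature:
  (−½·δx/x)² = (-0.5×0.0195)² = 9.55e-05;  (-2·δz/z)² = (-2×0.117)² = 0.0552;  (2·δu/u)² = (2×0.0636)² = 0.0162;  (1·δp/p)² = (1×0.0488)² = 0.00238
δQ/Q = √(0.0738) = 0.272
Q = 0.0444, so δQ = 0.272 × 0.0444 = 0.0121.

0.0444 ± 0.0121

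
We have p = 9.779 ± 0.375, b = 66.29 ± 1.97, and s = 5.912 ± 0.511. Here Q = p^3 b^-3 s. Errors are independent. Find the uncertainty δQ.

0.00321

Relative error in a monomial: (δQ/Q)² = Σ (nᵢ · δxᵢ/xᵢ)².
  (3·δp/p)² = (3×0.0383)² = 0.0132;  (-3·δb/b)² = (-3×0.0297)² = 0.00795;  (1·δs/s)² = (1×0.0864)² = 0.00747
δQ/Q = √(0.0287) = 0.169
Q = 0.01898, so δQ = 0.169 × 0.01898 = 0.00321.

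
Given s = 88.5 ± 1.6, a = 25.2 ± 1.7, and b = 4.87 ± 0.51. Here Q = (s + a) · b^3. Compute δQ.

4130

Let u = s + a = 114. δu = √(δs² + δa²) = √(2.56 + 2.89) = 2.33, so δu/u = 0.0205.
Q is then a monomial in u, b:
δQ/Q = √((δu/u)² + (3·δb/b)²) = √(0.000422 + 0.0987) = 0.315
Q = 13100, so δQ = 0.315 × 13100 = 4130.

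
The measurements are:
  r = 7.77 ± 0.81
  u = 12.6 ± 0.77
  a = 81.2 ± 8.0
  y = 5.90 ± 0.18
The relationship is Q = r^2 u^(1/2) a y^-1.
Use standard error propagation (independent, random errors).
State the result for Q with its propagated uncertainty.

For a monomial Q ∝ r^2, u^(1/2), a, y^-1, fractional errors add in quadrature:
  (2·δr/r)² = (2×0.104)² = 0.0435;  (½·δu/u)² = (0.5×0.0611)² = 0.000934;  (1·δa/a)² = (1×0.0985)² = 0.00971;  (-1·δy/y)² = (-1×0.0305)² = 0.000931
δQ/Q = √(0.0550) = 0.235
Q = 2950, so δQ = 0.235 × 2950 = 692.

2950 ± 692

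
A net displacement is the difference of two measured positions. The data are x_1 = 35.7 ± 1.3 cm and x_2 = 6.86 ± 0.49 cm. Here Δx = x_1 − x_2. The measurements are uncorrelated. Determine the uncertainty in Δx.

1.39 cm

Absolute uncertainties add in quadrature for a linear combination:
  (δx_1)² = 1.69;  (δx_2)² = 0.240
δΔx = √(1.93) = 1.39 cm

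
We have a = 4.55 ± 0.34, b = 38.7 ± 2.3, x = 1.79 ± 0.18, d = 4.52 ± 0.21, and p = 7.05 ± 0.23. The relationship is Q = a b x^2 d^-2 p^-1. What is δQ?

0.954

Each factor contributes (exponent × relative error)² to (δQ/Q)²:
  (1·δa/a)² = (1×0.0747)² = 0.00558;  (1·δb/b)² = (1×0.0594)² = 0.00353;  (2·δx/x)² = (2×0.101)² = 0.0404;  (-2·δd/d)² = (-2×0.0465)² = 0.00863;  (-1·δp/p)² = (-1×0.0326)² = 0.00106
δQ/Q = √(0.0593) = 0.243
Q = 3.92, so δQ = 0.243 × 3.92 = 0.954.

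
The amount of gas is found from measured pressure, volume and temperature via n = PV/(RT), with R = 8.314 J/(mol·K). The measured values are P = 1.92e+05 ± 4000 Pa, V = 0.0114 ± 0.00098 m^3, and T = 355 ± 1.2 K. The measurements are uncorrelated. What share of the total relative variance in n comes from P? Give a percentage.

5.54%

(δn/n)² = (1·δP/P)² + (1·δV/V)² + (-1·δT/T)²
  P term: (1×0.0208)² = 0.000434
  V term: (1×0.0860)² = 0.00739
  T term: (-1×0.00338)² = 1.14e-05
Total = 0.00784. Share from P = 0.000434/0.00784 = 0.0554.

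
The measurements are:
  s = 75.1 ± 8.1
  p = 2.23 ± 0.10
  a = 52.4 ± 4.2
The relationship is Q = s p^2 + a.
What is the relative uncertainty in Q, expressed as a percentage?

Let w = s·p^2 = 373. δw/w = √((1·δs/s)² + (2·δp/p)²) = √(0.0116 + 0.00804) = 0.140, so δw = 52.4.
Q = w + a: δQ = √(δw² + δa²) = √(2740 + 17.6) = 52.6
Q = 426, so δQ/Q = 52.6/426 = 0.123.

12.3%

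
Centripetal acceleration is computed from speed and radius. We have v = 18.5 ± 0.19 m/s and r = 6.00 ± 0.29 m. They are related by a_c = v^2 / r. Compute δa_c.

Products/powers → add relative errors in quadrature, weighted by exponent:
  (2·δv/v)² = (2×0.0103)² = 0.000422;  (-1·δr/r)² = (-1×0.0483)² = 0.00234
δa_c/a_c = √(0.00276) = 0.0525
a_c = 57.0 m/s^2, so δa_c = 0.0525 × 57.0 = 3.00 m/s^2.

3.00 m/s^2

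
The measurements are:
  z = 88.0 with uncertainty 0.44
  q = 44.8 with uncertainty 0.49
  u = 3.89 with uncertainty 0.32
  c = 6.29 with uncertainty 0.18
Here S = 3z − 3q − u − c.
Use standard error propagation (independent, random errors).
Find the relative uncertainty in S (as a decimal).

S is a linear combination, so absolute uncertainties add in quadrature:
  (3·δz)² = 1.74;  (3·δq)² = 2.16;  (δu)² = 0.102;  (δc)² = 0.0324
δS = √(4.04) = 2.01
S = 119, so δS/S = 2.01/119 = 0.0168.

0.0168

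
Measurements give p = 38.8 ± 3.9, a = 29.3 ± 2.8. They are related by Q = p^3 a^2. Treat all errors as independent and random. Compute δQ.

1.79e+07

Q is a product of powers, so relative uncertainties combine in quadrature:
  (3·δp/p)² = (3×0.101)² = 0.0909;  (2·δa/a)² = (2×0.0956)² = 0.0365
δQ/Q = √(0.127) = 0.357
Q = 5.01e+07, so δQ = 0.357 × 5.01e+07 = 1.79e+07.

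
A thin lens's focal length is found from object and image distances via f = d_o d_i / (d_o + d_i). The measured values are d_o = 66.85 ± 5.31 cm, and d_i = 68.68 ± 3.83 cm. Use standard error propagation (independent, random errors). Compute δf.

1.65 cm

∂f/∂d_o = (d_i/(d_o+d_i))² = 0.257;  ∂f/∂d_i = (d_o/(d_o+d_i))² = 0.243
δf = √((∂f/∂d_o · δd_o)² + (∂f/∂d_i · δd_i)²) = √(1.86 + 0.868) = 1.65 cm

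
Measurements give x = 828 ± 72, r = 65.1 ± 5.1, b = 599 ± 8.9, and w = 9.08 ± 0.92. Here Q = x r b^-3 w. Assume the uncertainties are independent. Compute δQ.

Relative error in a monomial: (δQ/Q)² = Σ (nᵢ · δxᵢ/xᵢ)².
  (1·δx/x)² = (1×0.0870)² = 0.00756;  (1·δr/r)² = (1×0.0783)² = 0.00614;  (-3·δb/b)² = (-3×0.0149)² = 0.00199;  (1·δw/w)² = (1×0.101)² = 0.0103
δQ/Q = √(0.0260) = 0.161
Q = 0.00228, so δQ = 0.161 × 0.00228 = 0.000367.

0.000367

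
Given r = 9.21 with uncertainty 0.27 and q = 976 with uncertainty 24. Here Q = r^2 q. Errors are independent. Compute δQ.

Q is a product of powers, so relative uncertainties combine in quadrature:
  (2·δr/r)² = (2×0.0293)² = 0.00344;  (1·δq/q)² = (1×0.0246)² = 0.000605
δQ/Q = √(0.00404) = 0.0636
Q = 82800, so δQ = 0.0636 × 82800 = 5260.

5260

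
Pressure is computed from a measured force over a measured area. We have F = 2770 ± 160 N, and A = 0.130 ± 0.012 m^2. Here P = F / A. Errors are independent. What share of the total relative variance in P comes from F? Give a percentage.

28.1%

(δP/P)² = (1·δF/F)² + (-1·δA/A)²
  F term: (1×0.0578)² = 0.00334
  A term: (-1×0.0923)² = 0.00852
Total = 0.0119. Share from F = 0.00334/0.0119 = 0.281.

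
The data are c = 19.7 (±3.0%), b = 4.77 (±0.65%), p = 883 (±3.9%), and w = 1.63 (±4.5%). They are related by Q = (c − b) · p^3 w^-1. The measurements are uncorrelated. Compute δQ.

Let u = c − b = 14.9. δu = √(δc² + δb²) = √(0.349 + 0.000961) = 0.592, so δu/u = 0.0396.
Q is then a monomial in u, p, w:
δQ/Q = √((δu/u)² + (3·δp/p)² + (-1·δw/w)²) = √(0.00157 + 0.0137 + 0.00203) = 0.131
Q = 6.31e+09, so δQ = 0.131 × 6.31e+09 = 8.29e+08.

8.29e+08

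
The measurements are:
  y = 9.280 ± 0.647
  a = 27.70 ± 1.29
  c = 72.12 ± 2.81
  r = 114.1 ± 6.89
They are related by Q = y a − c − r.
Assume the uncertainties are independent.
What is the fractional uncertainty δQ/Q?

0.322

Let p = y·a = 257.1. δp/p = √((1·δy/y)² + (1·δa/a)²) = √(0.00486 + 0.00217) = 0.0838, so δp = 21.6.
Q = p − c − r: δQ = √(δp² + δc² + δr²) = √(465 + 7.90 + 47.5) = 22.8
Q = 70.84, so δQ/Q = 22.8/70.84 = 0.322.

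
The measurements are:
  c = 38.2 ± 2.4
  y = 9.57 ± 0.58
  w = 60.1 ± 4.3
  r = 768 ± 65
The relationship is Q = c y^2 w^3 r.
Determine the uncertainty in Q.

Each factor contributes (exponent × relative error)² to (δQ/Q)²:
  (1·δc/c)² = (1×0.0628)² = 0.00395;  (2·δy/y)² = (2×0.0606)² = 0.0147;  (3·δw/w)² = (3×0.0715)² = 0.0461;  (1·δr/r)² = (1×0.0846)² = 0.00716
δQ/Q = √(0.0719) = 0.268
Q = 5.83e+11, so δQ = 0.268 × 5.83e+11 = 1.56e+11.

1.56e+11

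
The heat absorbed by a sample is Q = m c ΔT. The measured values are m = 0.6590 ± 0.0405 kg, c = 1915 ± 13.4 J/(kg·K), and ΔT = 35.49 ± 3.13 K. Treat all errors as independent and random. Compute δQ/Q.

0.108

Since Q is a product/quotient, work with relative uncertainties:
  (1·δm/m)² = (1×0.0615)² = 0.00378;  (1·δc/c)² = (1×0.00700)² = 4.9e-05;  (1·δΔT/ΔT)² = (1×0.0882)² = 0.00778
δQ/Q = √(0.0116) = 0.108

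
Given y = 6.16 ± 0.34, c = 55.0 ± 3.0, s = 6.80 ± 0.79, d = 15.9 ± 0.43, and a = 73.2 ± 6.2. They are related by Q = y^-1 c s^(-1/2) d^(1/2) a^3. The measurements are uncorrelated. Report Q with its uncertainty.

For a monomial Q ∝ y^-1, c, s^(-1/2), d^(1/2), a^3, fractional errors add in quadrature:
  (-1·δy/y)² = (-1×0.0552)² = 0.00305;  (1·δc/c)² = (1×0.0545)² = 0.00298;  (−½·δs/s)² = (-0.5×0.116)² = 0.00337;  (½·δd/d)² = (0.5×0.0270)² = 0.000183;  (3·δa/a)² = (3×0.0847)² = 0.0646
δQ/Q = √(0.0741) = 0.272
Q = 5.35e+06, so δQ = 0.272 × 5.35e+06 = 1.46e+06.

(5.35 ± 1.46) × 10^6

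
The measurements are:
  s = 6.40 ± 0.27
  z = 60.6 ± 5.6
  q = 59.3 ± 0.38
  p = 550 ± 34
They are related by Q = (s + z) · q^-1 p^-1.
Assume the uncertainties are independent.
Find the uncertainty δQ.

0.000214

Let u = s + z = 67.0. δu = √(δs² + δz²) = √(0.0729 + 31.4) = 5.61, so δu/u = 0.0837.
Q is then a monomial in u, q, p:
δQ/Q = √((δu/u)² + (-1·δq/q)² + (-1·δp/p)²) = √(0.00700 + 4.11e-05 + 0.00382) = 0.104
Q = 0.00205, so δQ = 0.104 × 0.00205 = 0.000214.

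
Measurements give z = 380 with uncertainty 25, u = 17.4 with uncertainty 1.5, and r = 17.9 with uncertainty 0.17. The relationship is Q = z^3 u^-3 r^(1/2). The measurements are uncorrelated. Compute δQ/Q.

Q is a product of powers, so relative uncertainties combine in quadrature:
  (3·δz/z)² = (3×0.0658)² = 0.0390;  (-3·δu/u)² = (-3×0.0862)² = 0.0669;  (½·δr/r)² = (0.5×0.00950)² = 2.25e-05
δQ/Q = √(0.106) = 0.325

0.325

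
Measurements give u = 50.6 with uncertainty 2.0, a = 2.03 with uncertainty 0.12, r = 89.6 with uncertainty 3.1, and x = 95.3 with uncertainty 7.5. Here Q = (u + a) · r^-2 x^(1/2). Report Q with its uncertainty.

0.0640 ± 0.00565

Let w = u + a = 52.6. δw = √(δu² + δa²) = √(4.00 + 0.0144) = 2.00, so δw/w = 0.0381.
Q is then a monomial in w, r, x:
δQ/Q = √((δw/w)² + (-2·δr/r)² + (½·δx/x)²) = √(0.00145 + 0.00479 + 0.00155) = 0.0882
Q = 0.0640, so δQ = 0.0882 × 0.0640 = 0.00565.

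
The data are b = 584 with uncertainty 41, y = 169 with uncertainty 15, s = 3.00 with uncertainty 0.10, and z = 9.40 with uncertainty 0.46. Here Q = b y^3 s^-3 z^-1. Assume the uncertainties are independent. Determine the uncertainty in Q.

Each factor contributes (exponent × relative error)² to (δQ/Q)²:
  (1·δb/b)² = (1×0.0702)² = 0.00493;  (3·δy/y)² = (3×0.0888)² = 0.0709;  (-3·δs/s)² = (-3×0.0333)² = 0.0100;  (-1·δz/z)² = (-1×0.0489)² = 0.00239
δQ/Q = √(0.0882) = 0.297
Q = 1.11e+07, so δQ = 0.297 × 1.11e+07 = 3.3e+06.

3.3e+06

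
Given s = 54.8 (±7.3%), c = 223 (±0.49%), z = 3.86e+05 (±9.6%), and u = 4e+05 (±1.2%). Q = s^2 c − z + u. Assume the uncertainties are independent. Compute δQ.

1.05e+05

Let p = s^2·c = 6.7e+05. δp/p = √((2·δs/s)² + (1·δc/c)²) = √(0.0213 + 2.4e-05) = 0.146, so δp = 97800.
Q = p − z + u: δQ = √(δp² + δz² + δu²) = √(9.57e+09 + 1.37e+09 + 2.3e+07) = 1.05e+05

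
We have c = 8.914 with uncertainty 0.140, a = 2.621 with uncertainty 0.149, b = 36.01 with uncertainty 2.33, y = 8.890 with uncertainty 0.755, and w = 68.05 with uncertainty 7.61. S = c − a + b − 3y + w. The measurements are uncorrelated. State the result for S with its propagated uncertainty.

83.68 ± 8.28

For a sum/difference, combine absolute errors in quadrature:
  (δc)² = 0.0196;  (δa)² = 0.0222;  (δb)² = 5.43;  (3·δy)² = 5.13;  (δw)² = 57.9
δS = √(68.5) = 8.28
S = 83.68.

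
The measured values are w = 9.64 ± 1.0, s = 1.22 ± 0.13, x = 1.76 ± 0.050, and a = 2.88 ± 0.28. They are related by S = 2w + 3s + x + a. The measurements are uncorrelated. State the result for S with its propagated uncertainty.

27.6 ± 2.06

For a sum/difference, combine absolute errors in quadrature:
  (2·δw)² = 4.00;  (3·δs)² = 0.152;  (δx)² = 0.00250;  (δa)² = 0.0784
δS = √(4.23) = 2.06
S = 27.6.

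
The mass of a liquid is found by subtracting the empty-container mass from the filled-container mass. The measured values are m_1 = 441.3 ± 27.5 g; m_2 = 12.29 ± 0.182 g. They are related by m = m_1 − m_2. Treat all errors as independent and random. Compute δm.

Each term contributes (cᵢ δxᵢ)² to (δm)²:
  (δm_1)² = 756;  (δm_2)² = 0.0331
δm = √(756) = 27.5 g

27.5 g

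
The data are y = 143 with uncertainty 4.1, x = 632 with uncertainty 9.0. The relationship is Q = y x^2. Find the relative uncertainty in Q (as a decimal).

0.0404

Each factor contributes (exponent × relative error)² to (δQ/Q)²:
  (1·δy/y)² = (1×0.0287)² = 0.000822;  (2·δx/x)² = (2×0.0142)² = 0.000811
δQ/Q = √(0.00163) = 0.0404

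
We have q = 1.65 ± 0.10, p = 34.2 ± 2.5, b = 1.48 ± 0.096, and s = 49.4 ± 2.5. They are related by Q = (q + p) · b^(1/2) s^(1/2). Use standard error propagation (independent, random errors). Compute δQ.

24.8

Let u = q + p = 35.9. δu = √(δq² + δp²) = √(0.0100 + 6.25) = 2.50, so δu/u = 0.0698.
Q is then a monomial in u, b, s:
δQ/Q = √((δu/u)² + (½·δb/b)² + (½·δs/s)²) = √(0.00487 + 0.00105 + 0.000640) = 0.0810
Q = 307, so δQ = 0.0810 × 307 = 24.8.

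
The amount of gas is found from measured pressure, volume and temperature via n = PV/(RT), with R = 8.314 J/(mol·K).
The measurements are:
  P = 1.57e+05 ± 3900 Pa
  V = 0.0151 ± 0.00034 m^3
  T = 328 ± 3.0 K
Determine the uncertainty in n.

0.0302 mol

For a monomial n ∝ P, V, T^-1, fractional errors add in quadrature:
  (1·δP/P)² = (1×0.0248)² = 0.000617;  (1·δV/V)² = (1×0.0225)² = 0.000507;  (-1·δT/T)² = (-1×0.00915)² = 8.37e-05
δn/n = √(0.00121) = 0.0348
n = 0.869 mol, so δn = 0.0348 × 0.869 = 0.0302 mol.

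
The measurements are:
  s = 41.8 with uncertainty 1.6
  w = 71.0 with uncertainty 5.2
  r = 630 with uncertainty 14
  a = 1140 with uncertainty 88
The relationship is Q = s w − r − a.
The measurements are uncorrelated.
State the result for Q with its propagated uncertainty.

Let p = s·w = 2970. δp/p = √((1·δs/s)² + (1·δw/w)²) = √(0.00147 + 0.00536) = 0.0826, so δp = 245.
Q = p − r − a: δQ = √(δp² + δr² + δa²) = √(60200 + 196 + 7740) = 261
Q = 1200.

1200 ± 261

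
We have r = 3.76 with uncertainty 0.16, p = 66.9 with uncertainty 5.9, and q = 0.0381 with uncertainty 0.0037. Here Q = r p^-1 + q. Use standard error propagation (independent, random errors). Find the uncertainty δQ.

0.00663

Let w = r·p^-1 = 0.0562. δw/w = √((1·δr/r)² + (-1·δp/p)²) = √(0.00181 + 0.00778) = 0.0979, so δw = 0.00550.
Q = w + q: δQ = √(δw² + δq²) = √(3.03e-05 + 1.37e-05) = 0.00663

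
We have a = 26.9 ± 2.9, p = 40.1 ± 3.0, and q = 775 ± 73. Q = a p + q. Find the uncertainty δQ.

159

Let w = a·p = 1080. δw/w = √((1·δa/a)² + (1·δp/p)²) = √(0.0116 + 0.00560) = 0.131, so δw = 142.
Q = w + q: δQ = √(δw² + δq²) = √(20000 + 5330) = 159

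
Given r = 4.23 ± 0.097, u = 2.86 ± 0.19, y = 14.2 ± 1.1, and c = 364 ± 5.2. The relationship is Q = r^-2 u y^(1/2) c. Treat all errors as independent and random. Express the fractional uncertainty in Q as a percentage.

9.07%

Q is a product of powers, so relative uncertainties combine in quadrature:
  (-2·δr/r)² = (-2×0.0229)² = 0.00210;  (1·δu/u)² = (1×0.0664)² = 0.00441;  (½·δy/y)² = (0.5×0.0775)² = 0.00150;  (1·δc/c)² = (1×0.0143)² = 0.000204
δQ/Q = √(0.00822) = 0.0907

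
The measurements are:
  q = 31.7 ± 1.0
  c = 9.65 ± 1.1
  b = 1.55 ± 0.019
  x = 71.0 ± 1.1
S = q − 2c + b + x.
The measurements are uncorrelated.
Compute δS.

For a sum/difference, combine absolute errors in quadrature:
  (δq)² = 1.00;  (2·δc)² = 4.84;  (δb)² = 0.000361;  (δx)² = 1.21
δS = √(7.05) = 2.66

2.66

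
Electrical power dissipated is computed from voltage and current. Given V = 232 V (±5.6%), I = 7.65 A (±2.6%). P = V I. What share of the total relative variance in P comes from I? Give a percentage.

17.7%

(δP/P)² = (1·δV/V)² + (1·δI/I)²
  V term: (1×0.0560)² = 0.00314
  I term: (1×0.0260)² = 0.000676
Total = 0.00381. Share from I = 0.000676/0.00381 = 0.177.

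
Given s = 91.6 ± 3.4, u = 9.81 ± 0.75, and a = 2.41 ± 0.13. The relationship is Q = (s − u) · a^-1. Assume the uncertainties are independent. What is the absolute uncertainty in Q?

Let w = s − u = 81.8. δw = √(δs² + δu²) = √(11.6 + 0.562) = 3.48, so δw/w = 0.0426.
Q is then a monomial in w, a:
δQ/Q = √((δw/w)² + (-1·δa/a)²) = √(0.00181 + 0.00291) = 0.0687
Q = 33.9, so δQ = 0.0687 × 33.9 = 2.33.

2.33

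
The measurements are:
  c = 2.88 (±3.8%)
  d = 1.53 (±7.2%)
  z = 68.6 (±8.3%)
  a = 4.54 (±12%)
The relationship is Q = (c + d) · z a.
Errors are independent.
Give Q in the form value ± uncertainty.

Let u = c + d = 4.41. δu = √(δc² + δd²) = √(0.0120 + 0.0121) = 0.155, so δu/u = 0.0352.
Q is then a monomial in u, z, a:
δQ/Q = √((δu/u)² + (1·δz/z)² + (1·δa/a)²) = √(0.00124 + 0.00689 + 0.0144) = 0.150
Q = 1370, so δQ = 0.150 × 1370 = 206.

1370 ± 206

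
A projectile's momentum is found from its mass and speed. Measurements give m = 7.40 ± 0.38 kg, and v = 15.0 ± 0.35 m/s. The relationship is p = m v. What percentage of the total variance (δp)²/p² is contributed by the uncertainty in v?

(δp/p)² = (1·δm/m)² + (1·δv/v)²
  m term: (1×0.0514)² = 0.00264
  v term: (1×0.0233)² = 0.000544
Total = 0.00318. Share from v = 0.000544/0.00318 = 0.171.

17.1%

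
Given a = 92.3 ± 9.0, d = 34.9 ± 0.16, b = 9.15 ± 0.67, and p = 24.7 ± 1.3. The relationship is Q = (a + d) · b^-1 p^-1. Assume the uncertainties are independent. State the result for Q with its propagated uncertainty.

0.563 ± 0.0645

Let u = a + d = 127. δu = √(δa² + δd²) = √(81.0 + 0.0256) = 9.00, so δu/u = 0.0708.
Q is then a monomial in u, b, p:
δQ/Q = √((δu/u)² + (-1·δb/b)² + (-1·δp/p)²) = √(0.00501 + 0.00536 + 0.00277) = 0.115
Q = 0.563, so δQ = 0.115 × 0.563 = 0.0645.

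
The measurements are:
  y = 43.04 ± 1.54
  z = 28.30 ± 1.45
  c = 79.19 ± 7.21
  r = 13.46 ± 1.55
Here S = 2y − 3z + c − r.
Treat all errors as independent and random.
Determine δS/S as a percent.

13.6%

Each term contributes (cᵢ δxᵢ)² to (δS)²:
  (2·δy)² = 9.49;  (3·δz)² = 18.9;  (δc)² = 52.0;  (δr)² = 2.40
δS = √(82.8) = 9.10
S = 66.91, so δS/S = 9.10/66.91 = 0.136.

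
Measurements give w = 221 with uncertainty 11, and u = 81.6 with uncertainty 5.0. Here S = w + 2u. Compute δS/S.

0.0387

Each term contributes (cᵢ δxᵢ)² to (δS)²:
  (δw)² = 121;  (2·δu)² = 100
δS = √(221) = 14.9
S = 384, so δS/S = 14.9/384 = 0.0387.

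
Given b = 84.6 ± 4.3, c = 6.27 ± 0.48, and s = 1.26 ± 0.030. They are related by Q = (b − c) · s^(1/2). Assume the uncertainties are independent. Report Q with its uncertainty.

87.9 ± 4.97

Let u = b − c = 78.3. δu = √(δb² + δc²) = √(18.5 + 0.230) = 4.33, so δu/u = 0.0552.
Q is then a monomial in u, s:
δQ/Q = √((δu/u)² + (½·δs/s)²) = √(0.00305 + 0.000142) = 0.0565
Q = 87.9, so δQ = 0.0565 × 87.9 = 4.97.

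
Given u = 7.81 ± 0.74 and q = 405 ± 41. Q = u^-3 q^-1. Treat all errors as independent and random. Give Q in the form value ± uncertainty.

Since Q is a product/quotient, work with relative uncertainties:
  (-3·δu/u)² = (-3×0.0948)² = 0.0808;  (-1·δq/q)² = (-1×0.101)² = 0.0102
δQ/Q = √(0.0910) = 0.302
Q = 5.18e-06, so δQ = 0.302 × 5.18e-06 = 1.56e-06.

(5.18 ± 1.56) × 10^-6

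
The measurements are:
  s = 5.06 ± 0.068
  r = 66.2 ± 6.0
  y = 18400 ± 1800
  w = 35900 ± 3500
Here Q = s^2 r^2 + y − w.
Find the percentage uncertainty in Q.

Let p = s^2·r^2 = 1.12e+05. δp/p = √((2·δs/s)² + (2·δr/r)²) = √(0.000722 + 0.0329) = 0.183, so δp = 20600.
Q = p + y − w: δQ = √(δp² + δy² + δw²) = √(4.23e+08 + 3.24e+06 + 1.22e+07) = 20900
Q = 94700, so δQ/Q = 20900/94700 = 0.221.

22.1%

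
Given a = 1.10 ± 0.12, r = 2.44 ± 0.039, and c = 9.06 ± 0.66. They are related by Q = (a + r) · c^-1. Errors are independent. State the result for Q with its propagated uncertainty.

Let u = a + r = 3.54. δu = √(δa² + δr²) = √(0.0144 + 0.00152) = 0.126, so δu/u = 0.0356.
Q is then a monomial in u, c:
δQ/Q = √((δu/u)² + (-1·δc/c)²) = √(0.00127 + 0.00531) = 0.0811
Q = 0.391, so δQ = 0.0811 × 0.391 = 0.0317.

0.391 ± 0.0317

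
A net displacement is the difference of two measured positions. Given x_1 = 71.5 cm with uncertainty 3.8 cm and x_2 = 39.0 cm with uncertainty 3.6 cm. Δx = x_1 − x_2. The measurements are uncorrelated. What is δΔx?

Each term contributes (cᵢ δxᵢ)² to (δΔx)²:
  (δx_1)² = 14.4;  (δx_2)² = 13.0
δΔx = √(27.4) = 5.23 cm

5.23 cm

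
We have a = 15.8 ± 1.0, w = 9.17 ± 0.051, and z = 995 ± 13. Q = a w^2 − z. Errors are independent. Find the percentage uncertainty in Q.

25.9%

Let p = a·w^2 = 1330. δp/p = √((1·δa/a)² + (2·δw/w)²) = √(0.00401 + 0.000124) = 0.0643, so δp = 85.4.
Q = p − z: δQ = √(δp² + δz²) = √(7290 + 169) = 86.4
Q = 334, so δQ/Q = 86.4/334 = 0.259.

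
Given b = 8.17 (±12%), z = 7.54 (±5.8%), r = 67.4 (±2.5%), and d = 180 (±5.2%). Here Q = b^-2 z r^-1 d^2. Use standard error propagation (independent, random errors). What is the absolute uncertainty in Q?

Relative error in a monomial: (δQ/Q)² = Σ (nᵢ · δxᵢ/xᵢ)².
  (-2·δb/b)² = (-2×0.120)² = 0.0576;  (1·δz/z)² = (1×0.0580)² = 0.00336;  (-1·δr/r)² = (-1×0.0250)² = 0.000625;  (2·δd/d)² = (2×0.0520)² = 0.0108
δQ/Q = √(0.0724) = 0.269
Q = 54.3, so δQ = 0.269 × 54.3 = 14.6.

14.6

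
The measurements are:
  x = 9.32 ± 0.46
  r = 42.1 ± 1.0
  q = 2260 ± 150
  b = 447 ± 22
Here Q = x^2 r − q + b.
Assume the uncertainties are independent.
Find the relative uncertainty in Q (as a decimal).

Let p = x^2·r = 3660. δp/p = √((2·δx/x)² + (1·δr/r)²) = √(0.00974 + 0.000564) = 0.102, so δp = 371.
Q = p − q + b: δQ = √(δp² + δq² + δb²) = √(1.38e+05 + 22500 + 484) = 401
Q = 1840, so δQ/Q = 401/1840 = 0.217.

0.217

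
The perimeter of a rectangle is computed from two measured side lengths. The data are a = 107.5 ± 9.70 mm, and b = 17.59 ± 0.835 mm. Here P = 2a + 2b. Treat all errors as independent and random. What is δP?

Absolute uncertainties add in quadrature for a linear combination:
  (2·δa)² = 376;  (2·δb)² = 2.79
δP = √(379) = 19.5 mm

19.5 mm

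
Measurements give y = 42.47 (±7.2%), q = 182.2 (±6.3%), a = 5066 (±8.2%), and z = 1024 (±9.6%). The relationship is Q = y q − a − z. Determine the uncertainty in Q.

Let p = y·q = 7738. δp/p = √((1·δy/y)² + (1·δq/q)²) = √(0.00518 + 0.00397) = 0.0957, so δp = 740.
Q = p − a − z: δQ = √(δp² + δa² + δz²) = √(5.48e+05 + 1.73e+05 + 9660) = 855

855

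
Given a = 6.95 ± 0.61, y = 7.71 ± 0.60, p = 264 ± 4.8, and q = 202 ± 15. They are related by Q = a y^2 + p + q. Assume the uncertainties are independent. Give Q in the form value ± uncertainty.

Let w = a·y^2 = 413. δw/w = √((1·δa/a)² + (2·δy/y)²) = √(0.00770 + 0.0242) = 0.179, so δw = 73.8.
Q = w + p + q: δQ = √(δw² + δp² + δq²) = √(5450 + 23.0 + 225) = 75.5
Q = 879.

879 ± 75.5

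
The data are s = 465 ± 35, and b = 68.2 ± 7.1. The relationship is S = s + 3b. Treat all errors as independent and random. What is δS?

S is a linear combination, so absolute uncertainties add in quadrature:
  (δs)² = 1220;  (3·δb)² = 454
δS = √(1680) = 41.0

41.0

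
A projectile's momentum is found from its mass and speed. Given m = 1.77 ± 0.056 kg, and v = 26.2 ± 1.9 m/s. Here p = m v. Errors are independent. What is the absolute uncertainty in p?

p is a product of powers, so relative uncertainties combine in quadrature:
  (1·δm/m)² = (1×0.0316)² = 0.00100;  (1·δv/v)² = (1×0.0725)² = 0.00526
δp/p = √(0.00626) = 0.0791
p = 46.4 kg·m/s, so δp = 0.0791 × 46.4 = 3.67 kg·m/s.

3.67 kg·m/s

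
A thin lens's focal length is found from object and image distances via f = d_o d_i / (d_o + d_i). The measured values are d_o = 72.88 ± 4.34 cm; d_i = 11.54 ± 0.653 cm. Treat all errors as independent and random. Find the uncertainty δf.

0.493 cm

∂f/∂d_o = (d_i/(d_o+d_i))² = 0.0187;  ∂f/∂d_i = (d_o/(d_o+d_i))² = 0.745
δf = √((∂f/∂d_o · δd_o)² + (∂f/∂d_i · δd_i)²) = √(0.00658 + 0.237) = 0.493 cm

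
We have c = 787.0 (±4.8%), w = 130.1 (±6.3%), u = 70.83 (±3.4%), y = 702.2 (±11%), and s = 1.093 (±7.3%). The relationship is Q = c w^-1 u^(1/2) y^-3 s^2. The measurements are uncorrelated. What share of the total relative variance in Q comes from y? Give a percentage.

(δQ/Q)² = (1·δc/c)² + (-1·δw/w)² + (½·δu/u)² + (-3·δy/y)² + (2·δs/s)²
  c term: (1×0.0480)² = 0.00230
  w term: (-1×0.0630)² = 0.00397
  u term: (0.5×0.0340)² = 0.000289
  y term: (-3×0.110)² = 0.109
  s term: (2×0.0730)² = 0.0213
Total = 0.137. Share from y = 0.109/0.137 = 0.796.

79.6%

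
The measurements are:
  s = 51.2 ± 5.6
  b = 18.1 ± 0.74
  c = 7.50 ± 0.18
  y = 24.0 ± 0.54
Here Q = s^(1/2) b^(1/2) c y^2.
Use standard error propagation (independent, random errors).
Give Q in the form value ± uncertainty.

(1.32 ± 0.102) × 10^5

Each factor contributes (exponent × relative error)² to (δQ/Q)²:
  (½·δs/s)² = (0.5×0.109)² = 0.00299;  (½·δb/b)² = (0.5×0.0409)² = 0.000418;  (1·δc/c)² = (1×0.0240)² = 0.000576;  (2·δy/y)² = (2×0.0225)² = 0.00203
δQ/Q = √(0.00601) = 0.0775
Q = 1.32e+05, so δQ = 0.0775 × 1.32e+05 = 10200.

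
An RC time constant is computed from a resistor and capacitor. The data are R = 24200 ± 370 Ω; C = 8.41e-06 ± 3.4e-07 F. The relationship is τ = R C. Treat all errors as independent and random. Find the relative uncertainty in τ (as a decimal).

Since τ is a product/quotient, work with relative uncertainties:
  (1·δR/R)² = (1×0.0153)² = 0.000234;  (1·δC/C)² = (1×0.0404)² = 0.00163
δτ/τ = √(0.00187) = 0.0432

0.0432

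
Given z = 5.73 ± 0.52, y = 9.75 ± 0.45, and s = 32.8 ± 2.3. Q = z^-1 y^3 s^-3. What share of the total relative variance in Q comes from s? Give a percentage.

61.8%

(δQ/Q)² = (-1·δz/z)² + (3·δy/y)² + (-3·δs/s)²
  z term: (-1×0.0908)² = 0.00824
  y term: (3×0.0462)² = 0.0192
  s term: (-3×0.0701)² = 0.0443
Total = 0.0717. Share from s = 0.0443/0.0717 = 0.618.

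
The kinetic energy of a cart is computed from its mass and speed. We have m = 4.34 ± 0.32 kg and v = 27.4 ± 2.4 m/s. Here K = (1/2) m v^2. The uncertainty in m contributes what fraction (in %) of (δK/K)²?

(δK/K)² = (1·δm/m)² + (2·δv/v)²
  m term: (1×0.0737)² = 0.00544
  v term: (2×0.0876)² = 0.0307
Total = 0.0361. Share from m = 0.00544/0.0361 = 0.150.

15.0%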